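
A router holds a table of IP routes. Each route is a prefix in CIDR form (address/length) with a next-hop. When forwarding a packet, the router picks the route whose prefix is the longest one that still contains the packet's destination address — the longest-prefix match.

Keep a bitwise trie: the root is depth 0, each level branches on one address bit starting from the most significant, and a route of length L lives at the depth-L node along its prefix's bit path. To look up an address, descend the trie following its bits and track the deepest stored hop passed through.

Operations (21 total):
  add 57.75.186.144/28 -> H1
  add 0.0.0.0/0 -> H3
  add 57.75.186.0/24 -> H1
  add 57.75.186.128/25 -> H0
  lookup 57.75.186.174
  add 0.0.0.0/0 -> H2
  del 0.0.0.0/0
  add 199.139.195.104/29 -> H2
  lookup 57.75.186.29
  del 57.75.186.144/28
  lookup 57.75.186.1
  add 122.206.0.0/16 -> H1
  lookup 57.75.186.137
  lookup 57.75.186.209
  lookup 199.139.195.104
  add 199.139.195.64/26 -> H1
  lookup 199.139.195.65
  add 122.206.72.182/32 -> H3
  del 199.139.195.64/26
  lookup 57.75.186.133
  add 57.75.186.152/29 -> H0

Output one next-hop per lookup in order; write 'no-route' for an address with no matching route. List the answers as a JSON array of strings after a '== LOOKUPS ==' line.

Apply in order:
  + 57.75.186.144/28 (H1) depth=28
  + 0.0.0.0/0 (H3) depth=0
  + 57.75.186.0/24 (H1) depth=24
  + 57.75.186.128/25 (H0) depth=25
  lookup 57.75.186.174: bits 00111001010010111011101010 walk d0:H3→d1:-→d2:-→d3:-→d4:-→d5:-→d6:-→d7:-→d8:-→d9:-→d10:-→d11:-→d12:-→d13:-→d14:-→d15:-→d16:-→d17:-→d18:-→d19:-→d20:-→d21:-→d22:-→d23:-→d24:H1→d25:H0→d26:- -> H0
  + 0.0.0.0/0 (H2) depth=0
  - 0.0.0.0/0 clear@0
  + 199.139.195.104/29 (H2) depth=29
  lookup 57.75.186.29: bits 001110010100101110111010 walk d0:-→d1:-→d2:-→d3:-→d4:-→d5:-→d6:-→d7:-→d8:-→d9:-→d10:-→d11:-→d12:-→d13:-→d14:-→d15:-→d16:-→d17:-→d18:-→d19:-→d20:-→d21:-→d22:-→d23:-→d24:H1 -> H1
  - 57.75.186.144/28 clear@28
  lookup 57.75.186.1: bits 001110010100101110111010 walk d0:-→d1:-→d2:-→d3:-→d4:-→d5:-→d6:-→d7:-→d8:-→d9:-→d10:-→d11:-→d12:-→d13:-→d14:-→d15:-→d16:-→d17:-→d18:-→d19:-→d20:-→d21:-→d22:-→d23:-→d24:H1 -> H1
  + 122.206.0.0/16 (H1) depth=16
  lookup 57.75.186.137: bits 001110010100101110111010100 walk d0:-→d1:-→d2:-→d3:-→d4:-→d5:-→d6:-→d7:-→d8:-→d9:-→d10:-→d11:-→d12:-→d13:-→d14:-→d15:-→d16:-→d17:-→d18:-→d19:-→d20:-→d21:-→d22:-→d23:-→d24:H1→d25:H0→d26:-→d27:- -> H0
  lookup 57.75.186.209: bits 0011100101001011101110101 walk d0:-→d1:-→d2:-→d3:-→d4:-→d5:-→d6:-→d7:-→d8:-→d9:-→d10:-→d11:-→d12:-→d13:-→d14:-→d15:-→d16:-→d17:-→d18:-→d19:-→d20:-→d21:-→d22:-→d23:-→d24:H1→d25:H0 -> H0
  lookup 199.139.195.104: bits 11000111100010111100001101101 walk d0:-→d1:-→d2:-→d3:-→d4:-→d5:-→d6:-→d7:-→d8:-→d9:-→d10:-→d11:-→d12:-→d13:-→d14:-→d15:-→d16:-→d17:-→d18:-→d19:-→d20:-→d21:-→d22:-→d23:-→d24:-→d25:-→d26:-→d27:-→d28:-→d29:H2 -> H2
  + 199.139.195.64/26 (H1) depth=26
  lookup 199.139.195.65: bits 11000111100010111100001101 walk d0:-→d1:-→d2:-→d3:-→d4:-→d5:-→d6:-→d7:-→d8:-→d9:-→d10:-→d11:-→d12:-→d13:-→d14:-→d15:-→d16:-→d17:-→d18:-→d19:-→d20:-→d21:-→d22:-→d23:-→d24:-→d25:-→d26:H1 -> H1
  + 122.206.72.182/32 (H3) depth=32
  - 199.139.195.64/26 clear@26
  lookup 57.75.186.133: bits 001110010100101110111010100 walk d0:-→d1:-→d2:-→d3:-→d4:-→d5:-→d6:-→d7:-→d8:-→d9:-→d10:-→d11:-→d12:-→d13:-→d14:-→d15:-→d16:-→d17:-→d18:-→d19:-→d20:-→d21:-→d22:-→d23:-→d24:H1→d25:H0→d26:-→d27:- -> H0
  + 57.75.186.152/29 (H0) depth=29

== LOOKUPS ==
["H0","H1","H1","H0","H0","H2","H1","H0"]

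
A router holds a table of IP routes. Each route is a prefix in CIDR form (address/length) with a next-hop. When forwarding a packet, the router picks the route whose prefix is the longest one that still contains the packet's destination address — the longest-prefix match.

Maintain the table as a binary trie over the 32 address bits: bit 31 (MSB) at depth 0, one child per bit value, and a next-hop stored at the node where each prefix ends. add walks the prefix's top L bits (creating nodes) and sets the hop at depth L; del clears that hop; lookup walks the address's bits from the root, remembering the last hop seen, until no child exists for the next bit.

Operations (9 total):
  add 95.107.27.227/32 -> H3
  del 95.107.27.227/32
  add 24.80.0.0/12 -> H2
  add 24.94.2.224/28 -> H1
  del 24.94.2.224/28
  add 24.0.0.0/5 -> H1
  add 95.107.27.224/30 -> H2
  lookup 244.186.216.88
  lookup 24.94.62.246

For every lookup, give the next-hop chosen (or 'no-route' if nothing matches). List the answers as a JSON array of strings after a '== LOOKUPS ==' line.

Apply in order:
  add 95.107.27.227/32 -> H3 at depth 32
  del 95.107.27.227/32 (clear depth 32)
  add 24.80.0.0/12 -> H2 at depth 12
  add 24.94.2.224/28 -> H1 at depth 28
  del 24.94.2.224/28 (clear depth 28)
  add 24.0.0.0/5 -> H1 at depth 5
  add 95.107.27.224/30 -> H2 at depth 30
  Q 244.186.216.88: descend ε ; hops seen [∅] ; pick no-route
  Q 24.94.62.246: descend 000110000101111000 ; hops seen [H1,H2] ; pick H2

== LOOKUPS ==
["no-route","H2"]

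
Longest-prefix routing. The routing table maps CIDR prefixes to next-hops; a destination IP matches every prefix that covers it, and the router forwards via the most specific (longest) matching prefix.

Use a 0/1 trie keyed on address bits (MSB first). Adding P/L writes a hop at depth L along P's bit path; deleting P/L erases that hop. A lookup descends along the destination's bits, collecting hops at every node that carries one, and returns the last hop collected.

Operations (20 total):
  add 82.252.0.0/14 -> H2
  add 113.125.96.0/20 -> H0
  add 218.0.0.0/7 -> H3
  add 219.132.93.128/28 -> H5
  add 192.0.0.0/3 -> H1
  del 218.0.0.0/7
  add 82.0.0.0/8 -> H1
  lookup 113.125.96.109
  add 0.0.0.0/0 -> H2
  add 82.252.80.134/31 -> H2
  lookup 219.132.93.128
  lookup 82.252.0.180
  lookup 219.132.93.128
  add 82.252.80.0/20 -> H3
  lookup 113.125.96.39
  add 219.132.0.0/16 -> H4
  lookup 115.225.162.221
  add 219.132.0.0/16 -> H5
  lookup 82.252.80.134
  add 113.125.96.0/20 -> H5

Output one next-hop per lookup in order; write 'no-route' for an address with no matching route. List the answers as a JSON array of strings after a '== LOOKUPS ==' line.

Apply in order:
  + 82.252.0.0/14 (H2) depth=14
  + 113.125.96.0/20 (H0) depth=20
  + 218.0.0.0/7 (H3) depth=7
  + 219.132.93.128/28 (H5) depth=28
  + 192.0.0.0/3 (H1) depth=3
  - 218.0.0.0/7 clear@7
  + 82.0.0.0/8 (H1) depth=8
  Q 113.125.96.109: descend 01110001011111010110 ; hops seen [H0] ; pick H0
  + 0.0.0.0/0 (H2) depth=0
  + 82.252.80.134/31 (H2) depth=31
  Q 219.132.93.128: descend 1101101110000100010111011000 ; hops seen [H2,H1,H5] ; pick H5
  Q 82.252.0.180: descend 01010010111111000 ; hops seen [H2,H1,H2] ; pick H2
  Q 219.132.93.128: descend 1101101110000100010111011000 ; hops seen [H2,H1,H5] ; pick H5
  + 82.252.80.0/20 (H3) depth=20
  Q 113.125.96.39: descend 01110001011111010110 ; hops seen [H2,H0] ; pick H0
  + 219.132.0.0/16 (H4) depth=16
  Q 115.225.162.221: descend 011100 ; hops seen [H2] ; pick H2
  + 219.132.0.0/16 (H5) depth=16
  Q 82.252.80.134: descend 0101001011111100010100001000011 ; hops seen [H2,H1,H2,H3,H2] ; pick H2
  + 113.125.96.0/20 (H5) depth=20

== LOOKUPS ==
["H0","H5","H2","H5","H0","H2","H2"]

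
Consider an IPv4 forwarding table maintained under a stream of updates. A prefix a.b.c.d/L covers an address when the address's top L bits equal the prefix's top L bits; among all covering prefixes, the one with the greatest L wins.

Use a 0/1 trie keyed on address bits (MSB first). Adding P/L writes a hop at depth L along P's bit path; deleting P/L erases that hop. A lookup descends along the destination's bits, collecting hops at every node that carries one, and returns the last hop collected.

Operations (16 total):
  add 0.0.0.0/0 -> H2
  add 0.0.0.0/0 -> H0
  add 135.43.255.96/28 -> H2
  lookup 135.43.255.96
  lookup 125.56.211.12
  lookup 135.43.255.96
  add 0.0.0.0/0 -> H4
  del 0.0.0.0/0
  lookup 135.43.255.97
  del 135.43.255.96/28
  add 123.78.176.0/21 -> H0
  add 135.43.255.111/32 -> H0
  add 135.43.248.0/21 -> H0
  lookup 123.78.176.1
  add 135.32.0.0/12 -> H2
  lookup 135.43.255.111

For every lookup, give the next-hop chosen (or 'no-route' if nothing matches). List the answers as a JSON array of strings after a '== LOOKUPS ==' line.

Process each operation:
  add 0.0.0.0/0 -> H2 at depth 0
  add 0.0.0.0/0 -> H0 at depth 0
  add 135.43.255.96/28 -> H2 at depth 28
  ? 135.43.255.96  path d0:H0→d1:-→d2:-→d3:-→d4:-→d5:-→d6:-→d7:-→d8:-→d9:-→d10:-→d11:-→d12:-→d13:-→d14:-→d15:-→d16:-→d17:-→d18:-→d19:-→d20:-→d21:-→d22:-→d23:-→d24:-→d25:-→d26:-→d27:-→d28:H2  best=H2
  ? 125.56.211.12  path d0:H0  best=H0
  ? 135.43.255.96  path d0:H0→d1:-→d2:-→d3:-→d4:-→d5:-→d6:-→d7:-→d8:-→d9:-→d10:-→d11:-→d12:-→d13:-→d14:-→d15:-→d16:-→d17:-→d18:-→d19:-→d20:-→d21:-→d22:-→d23:-→d24:-→d25:-→d26:-→d27:-→d28:H2  best=H2
  add 0.0.0.0/0 -> H4 at depth 0
  del 0.0.0.0/0 (clear depth 0)
  ? 135.43.255.97  path d0:-→d1:-→d2:-→d3:-→d4:-→d5:-→d6:-→d7:-→d8:-→d9:-→d10:-→d11:-→d12:-→d13:-→d14:-→d15:-→d16:-→d17:-→d18:-→d19:-→d20:-→d21:-→d22:-→d23:-→d24:-→d25:-→d26:-→d27:-→d28:H2  best=H2
  del 135.43.255.96/28 (clear depth 28)
  add 123.78.176.0/21 -> H0 at depth 21
  add 135.43.255.111/32 -> H0 at depth 32
  add 135.43.248.0/21 -> H0 at depth 21
  ? 123.78.176.1  path d0:-→d1:-→d2:-→d3:-→d4:-→d5:-→d6:-→d7:-→d8:-→d9:-→d10:-→d11:-→d12:-→d13:-→d14:-→d15:-→d16:-→d17:-→d18:-→d19:-→d20:-→d21:H0  best=H0
  add 135.32.0.0/12 -> H2 at depth 12
  ? 135.43.255.111  path d0:-→d1:-→d2:-→d3:-→d4:-→d5:-→d6:-→d7:-→d8:-→d9:-→d10:-→d11:-→d12:H2→d13:-→d14:-→d15:-→d16:-→d17:-→d18:-→d19:-→d20:-→d21:H0→d22:-→d23:-→d24:-→d25:-→d26:-→d27:-→d28:-→d29:-→d30:-→d31:-→d32:H0  best=H0

== LOOKUPS ==
["H2","H0","H2","H2","H0","H0"]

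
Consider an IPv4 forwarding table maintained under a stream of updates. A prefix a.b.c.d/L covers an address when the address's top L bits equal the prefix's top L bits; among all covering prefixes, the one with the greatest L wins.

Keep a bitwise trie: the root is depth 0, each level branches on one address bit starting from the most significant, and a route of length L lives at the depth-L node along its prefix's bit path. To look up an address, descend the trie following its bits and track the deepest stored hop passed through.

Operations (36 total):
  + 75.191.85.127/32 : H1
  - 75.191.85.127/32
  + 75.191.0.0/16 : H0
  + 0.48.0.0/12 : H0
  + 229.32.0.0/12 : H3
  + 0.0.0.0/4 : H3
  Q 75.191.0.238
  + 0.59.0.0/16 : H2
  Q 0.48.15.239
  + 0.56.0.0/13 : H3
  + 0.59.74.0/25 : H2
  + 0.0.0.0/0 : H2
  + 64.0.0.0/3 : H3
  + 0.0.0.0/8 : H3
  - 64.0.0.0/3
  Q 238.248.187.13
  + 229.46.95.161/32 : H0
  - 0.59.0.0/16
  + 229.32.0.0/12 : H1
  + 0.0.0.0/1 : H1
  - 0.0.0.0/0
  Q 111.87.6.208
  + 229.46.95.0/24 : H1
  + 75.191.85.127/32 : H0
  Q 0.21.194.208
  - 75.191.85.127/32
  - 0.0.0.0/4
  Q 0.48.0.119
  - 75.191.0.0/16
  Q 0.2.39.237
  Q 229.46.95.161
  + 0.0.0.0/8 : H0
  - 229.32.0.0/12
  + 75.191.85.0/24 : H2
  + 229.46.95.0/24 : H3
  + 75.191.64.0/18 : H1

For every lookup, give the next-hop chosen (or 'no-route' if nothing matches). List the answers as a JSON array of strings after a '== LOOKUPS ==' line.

Process each operation:
  + 75.191.85.127/32 (H1) depth=32
  del 75.191.85.127/32 (clear depth 32)
  + 75.191.0.0/16 (H0) depth=16
  + 0.48.0.0/12 (H0) depth=12
  + 229.32.0.0/12 (H3) depth=12
  + 0.0.0.0/4 (H3) depth=4
  ? 75.191.0.238  path d0:-→d1:-→d2:-→d3:-→d4:-→d5:-→d6:-→d7:-→d8:-→d9:-→d10:-→d11:-→d12:-→d13:-→d14:-→d15:-→d16:H0→d17:-  best=H0
  + 0.59.0.0/16 (H2) depth=16
  ? 0.48.15.239  path d0:-→d1:-→d2:-→d3:-→d4:H3→d5:-→d6:-→d7:-→d8:-→d9:-→d10:-→d11:-→d12:H0  best=H0
  + 0.56.0.0/13 (H3) depth=13
  + 0.59.74.0/25 (H2) depth=25
  + 0.0.0.0/0 (H2) depth=0
  + 64.0.0.0/3 (H3) depth=3
  + 0.0.0.0/8 (H3) depth=8
  del 64.0.0.0/3 (clear depth 3)
  ? 238.248.187.13  path d0:H2→d1:-→d2:-→d3:-→d4:-  best=H2
  + 229.46.95.161/32 (H0) depth=32
  del 0.59.0.0/16 (clear depth 16)
  + 229.32.0.0/12 (H1) depth=12
  + 0.0.0.0/1 (H1) depth=1
  del 0.0.0.0/0 (clear depth 0)
  ? 111.87.6.208  path d0:-→d1:H1→d2:-  best=H1
  + 229.46.95.0/24 (H1) depth=24
  + 75.191.85.127/32 (H0) depth=32
  ? 0.21.194.208  path d0:-→d1:H1→d2:-→d3:-→d4:H3→d5:-→d6:-→d7:-→d8:H3→d9:-→d10:-  best=H3
  del 75.191.85.127/32 (clear depth 32)
  del 0.0.0.0/4 (clear depth 4)
  ? 0.48.0.119  path d0:-→d1:H1→d2:-→d3:-→d4:-→d5:-→d6:-→d7:-→d8:H3→d9:-→d10:-→d11:-→d12:H0  best=H0
  del 75.191.0.0/16 (clear depth 16)
  ? 0.2.39.237  path d0:-→d1:H1→d2:-→d3:-→d4:-→d5:-→d6:-→d7:-→d8:H3→d9:-→d10:-  best=H3
  ? 229.46.95.161  path d0:-→d1:-→d2:-→d3:-→d4:-→d5:-→d6:-→d7:-→d8:-→d9:-→d10:-→d11:-→d12:H1→d13:-→d14:-→d15:-→d16:-→d17:-→d18:-→d19:-→d20:-→d21:-→d22:-→d23:-→d24:H1→d25:-→d26:-→d27:-→d28:-→d29:-→d30:-→d31:-→d32:H0  best=H0
  + 0.0.0.0/8 (H0) depth=8
  del 229.32.0.0/12 (clear depth 12)
  + 75.191.85.0/24 (H2) depth=24
  + 229.46.95.0/24 (H3) depth=24
  + 75.191.64.0/18 (H1) depth=18

== LOOKUPS ==
["H0","H0","H2","H1","H3","H0","H3","H0"]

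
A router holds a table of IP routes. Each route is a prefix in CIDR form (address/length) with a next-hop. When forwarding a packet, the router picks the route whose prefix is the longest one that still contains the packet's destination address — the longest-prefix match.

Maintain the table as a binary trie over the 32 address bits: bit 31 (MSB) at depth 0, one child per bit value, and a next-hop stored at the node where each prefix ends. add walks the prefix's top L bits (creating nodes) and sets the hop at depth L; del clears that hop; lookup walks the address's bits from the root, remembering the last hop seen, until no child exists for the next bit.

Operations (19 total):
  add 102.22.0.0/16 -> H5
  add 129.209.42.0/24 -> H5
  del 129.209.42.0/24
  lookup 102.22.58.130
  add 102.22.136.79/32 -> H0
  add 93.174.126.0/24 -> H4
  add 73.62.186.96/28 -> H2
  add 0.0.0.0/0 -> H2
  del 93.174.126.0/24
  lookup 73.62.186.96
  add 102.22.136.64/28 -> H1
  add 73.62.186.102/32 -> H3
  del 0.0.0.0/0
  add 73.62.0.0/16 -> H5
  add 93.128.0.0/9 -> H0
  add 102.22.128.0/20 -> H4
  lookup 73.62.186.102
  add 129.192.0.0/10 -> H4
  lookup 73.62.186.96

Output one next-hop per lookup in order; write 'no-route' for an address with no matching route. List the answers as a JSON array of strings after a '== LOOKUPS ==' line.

Apply in order:
  + 102.22.0.0/16 (H5) depth=16
  + 129.209.42.0/24 (H5) depth=24
  - 129.209.42.0/24 clear@24
  lookup 102.22.58.130: bits 0110011000010110 walk d0:-→d1:-→d2:-→d3:-→d4:-→d5:-→d6:-→d7:-→d8:-→d9:-→d10:-→d11:-→d12:-→d13:-→d14:-→d15:-→d16:H5 -> H5
  + 102.22.136.79/32 (H0) depth=32
  + 93.174.126.0/24 (H4) depth=24
  + 73.62.186.96/28 (H2) depth=28
  + 0.0.0.0/0 (H2) depth=0
  - 93.174.126.0/24 clear@24
  lookup 73.62.186.96: bits 0100100100111110101110100110 walk d0:H2→d1:-→d2:-→d3:-→d4:-→d5:-→d6:-→d7:-→d8:-→d9:-→d10:-→d11:-→d12:-→d13:-→d14:-→d15:-→d16:-→d17:-→d18:-→d19:-→d20:-→d21:-→d22:-→d23:-→d24:-→d25:-→d26:-→d27:-→d28:H2 -> H2
  + 102.22.136.64/28 (H1) depth=28
  + 73.62.186.102/32 (H3) depth=32
  - 0.0.0.0/0 clear@0
  + 73.62.0.0/16 (H5) depth=16
  + 93.128.0.0/9 (H0) depth=9
  + 102.22.128.0/20 (H4) depth=20
  lookup 73.62.186.102: bits 01001001001111101011101001100110 walk d0:-→d1:-→d2:-→d3:-→d4:-→d5:-→d6:-→d7:-→d8:-→d9:-→d10:-→d11:-→d12:-→d13:-→d14:-→d15:-→d16:H5→d17:-→d18:-→d19:-→d20:-→d21:-→d22:-→d23:-→d24:-→d25:-→d26:-→d27:-→d28:H2→d29:-→d30:-→d31:-→d32:H3 -> H3
  + 129.192.0.0/10 (H4) depth=10
  lookup 73.62.186.96: bits 01001001001111101011101001100 walk d0:-→d1:-→d2:-→d3:-→d4:-→d5:-→d6:-→d7:-→d8:-→d9:-→d10:-→d11:-→d12:-→d13:-→d14:-→d15:-→d16:H5→d17:-→d18:-→d19:-→d20:-→d21:-→d22:-→d23:-→d24:-→d25:-→d26:-→d27:-→d28:H2→d29:- -> H2

== LOOKUPS ==
["H5","H2","H3","H2"]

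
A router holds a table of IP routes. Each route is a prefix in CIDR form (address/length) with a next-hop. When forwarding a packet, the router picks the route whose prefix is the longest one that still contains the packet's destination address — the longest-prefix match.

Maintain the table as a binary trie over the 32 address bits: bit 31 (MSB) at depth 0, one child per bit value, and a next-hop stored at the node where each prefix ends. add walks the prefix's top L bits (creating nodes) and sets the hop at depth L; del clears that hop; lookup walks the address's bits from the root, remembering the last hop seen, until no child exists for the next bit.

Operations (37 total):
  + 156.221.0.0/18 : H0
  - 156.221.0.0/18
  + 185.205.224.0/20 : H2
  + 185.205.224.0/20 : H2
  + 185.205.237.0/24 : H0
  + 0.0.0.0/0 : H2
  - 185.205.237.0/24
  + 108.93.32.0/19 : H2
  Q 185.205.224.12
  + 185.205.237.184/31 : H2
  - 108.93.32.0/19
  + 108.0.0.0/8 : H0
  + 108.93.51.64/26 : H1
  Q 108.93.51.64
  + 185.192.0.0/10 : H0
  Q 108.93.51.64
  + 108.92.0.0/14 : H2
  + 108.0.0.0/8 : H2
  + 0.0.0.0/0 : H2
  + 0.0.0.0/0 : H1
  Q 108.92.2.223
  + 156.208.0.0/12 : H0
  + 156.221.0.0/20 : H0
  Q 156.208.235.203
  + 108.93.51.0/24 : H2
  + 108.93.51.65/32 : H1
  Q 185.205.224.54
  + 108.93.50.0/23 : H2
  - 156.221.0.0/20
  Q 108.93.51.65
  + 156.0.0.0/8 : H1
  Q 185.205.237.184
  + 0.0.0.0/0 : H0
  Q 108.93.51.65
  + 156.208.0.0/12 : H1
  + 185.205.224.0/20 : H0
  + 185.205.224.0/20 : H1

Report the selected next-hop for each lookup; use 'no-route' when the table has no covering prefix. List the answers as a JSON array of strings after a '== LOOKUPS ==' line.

Trace:
  + 156.221.0.0/18 (H0) depth=18
  - 156.221.0.0/18 clear@18
  + 185.205.224.0/20 (H2) depth=20
  + 185.205.224.0/20 (H2) depth=20
  + 185.205.237.0/24 (H0) depth=24
  + 0.0.0.0/0 (H2) depth=0
  - 185.205.237.0/24 clear@24
  + 108.93.32.0/19 (H2) depth=19
  lookup 185.205.224.12: bits 10111001110011011110 walk d0:H2→d1:-→d2:-→d3:-→d4:-→d5:-→d6:-→d7:-→d8:-→d9:-→d10:-→d11:-→d12:-→d13:-→d14:-→d15:-→d16:-→d17:-→d18:-→d19:-→d20:H2 -> H2
  + 185.205.237.184/31 (H2) depth=31
  - 108.93.32.0/19 clear@19
  + 108.0.0.0/8 (H0) depth=8
  + 108.93.51.64/26 (H1) depth=26
  lookup 108.93.51.64: bits 01101100010111010011001101 walk d0:H2→d1:-→d2:-→d3:-→d4:-→d5:-→d6:-→d7:-→d8:H0→d9:-→d10:-→d11:-→d12:-→d13:-→d14:-→d15:-→d16:-→d17:-→d18:-→d19:-→d20:-→d21:-→d22:-→d23:-→d24:-→d25:-→d26:H1 -> H1
  + 185.192.0.0/10 (H0) depth=10
  lookup 108.93.51.64: bits 01101100010111010011001101 walk d0:H2→d1:-→d2:-→d3:-→d4:-→d5:-→d6:-→d7:-→d8:H0→d9:-→d10:-→d11:-→d12:-→d13:-→d14:-→d15:-→d16:-→d17:-→d18:-→d19:-→d20:-→d21:-→d22:-→d23:-→d24:-→d25:-→d26:H1 -> H1
  + 108.92.0.0/14 (H2) depth=14
  + 108.0.0.0/8 (H2) depth=8
  + 0.0.0.0/0 (H2) depth=0
  + 0.0.0.0/0 (H1) depth=0
  lookup 108.92.2.223: bits 011011000101110 walk d0:H1→d1:-→d2:-→d3:-→d4:-→d5:-→d6:-→d7:-→d8:H2→d9:-→d10:-→d11:-→d12:-→d13:-→d14:H2→d15:- -> H2
  + 156.208.0.0/12 (H0) depth=12
  + 156.221.0.0/20 (H0) depth=20
  lookup 156.208.235.203: bits 100111001101 walk d0:H1→d1:-→d2:-→d3:-→d4:-→d5:-→d6:-→d7:-→d8:-→d9:-→d10:-→d11:-→d12:H0 -> H0
  + 108.93.51.0/24 (H2) depth=24
  + 108.93.51.65/32 (H1) depth=32
  lookup 185.205.224.54: bits 10111001110011011110 walk d0:H1→d1:-→d2:-→d3:-→d4:-→d5:-→d6:-→d7:-→d8:-→d9:-→d10:H0→d11:-→d12:-→d13:-→d14:-→d15:-→d16:-→d17:-→d18:-→d19:-→d20:H2 -> H2
  + 108.93.50.0/23 (H2) depth=23
  - 156.221.0.0/20 clear@20
  lookup 108.93.51.65: bits 01101100010111010011001101000001 walk d0:H1→d1:-→d2:-→d3:-→d4:-→d5:-→d6:-→d7:-→d8:H2→d9:-→d10:-→d11:-→d12:-→d13:-→d14:H2→d15:-→d16:-→d17:-→d18:-→d19:-→d20:-→d21:-→d22:-→d23:H2→d24:H2→d25:-→d26:H1→d27:-→d28:-→d29:-→d30:-→d31:-→d32:H1 -> H1
  + 156.0.0.0/8 (H1) depth=8
  lookup 185.205.237.184: bits 1011100111001101111011011011100 walk d0:H1→d1:-→d2:-→d3:-→d4:-→d5:-→d6:-→d7:-→d8:-→d9:-→d10:H0→d11:-→d12:-→d13:-→d14:-→d15:-→d16:-→d17:-→d18:-→d19:-→d20:H2→d21:-→d22:-→d23:-→d24:-→d25:-→d26:-→d27:-→d28:-→d29:-→d30:-→d31:H2 -> H2
  + 0.0.0.0/0 (H0) depth=0
  lookup 108.93.51.65: bits 01101100010111010011001101000001 walk d0:H0→d1:-→d2:-→d3:-→d4:-→d5:-→d6:-→d7:-→d8:H2→d9:-→d10:-→d11:-→d12:-→d13:-→d14:H2→d15:-→d16:-→d17:-→d18:-→d19:-→d20:-→d21:-→d22:-→d23:H2→d24:H2→d25:-→d26:H1→d27:-→d28:-→d29:-→d30:-→d31:-→d32:H1 -> H1
  + 156.208.0.0/12 (H1) depth=12
  + 185.205.224.0/20 (H0) depth=20
  + 185.205.224.0/20 (H1) depth=20

== LOOKUPS ==
["H2","H1","H1","H2","H0","H2","H1","H2","H1"]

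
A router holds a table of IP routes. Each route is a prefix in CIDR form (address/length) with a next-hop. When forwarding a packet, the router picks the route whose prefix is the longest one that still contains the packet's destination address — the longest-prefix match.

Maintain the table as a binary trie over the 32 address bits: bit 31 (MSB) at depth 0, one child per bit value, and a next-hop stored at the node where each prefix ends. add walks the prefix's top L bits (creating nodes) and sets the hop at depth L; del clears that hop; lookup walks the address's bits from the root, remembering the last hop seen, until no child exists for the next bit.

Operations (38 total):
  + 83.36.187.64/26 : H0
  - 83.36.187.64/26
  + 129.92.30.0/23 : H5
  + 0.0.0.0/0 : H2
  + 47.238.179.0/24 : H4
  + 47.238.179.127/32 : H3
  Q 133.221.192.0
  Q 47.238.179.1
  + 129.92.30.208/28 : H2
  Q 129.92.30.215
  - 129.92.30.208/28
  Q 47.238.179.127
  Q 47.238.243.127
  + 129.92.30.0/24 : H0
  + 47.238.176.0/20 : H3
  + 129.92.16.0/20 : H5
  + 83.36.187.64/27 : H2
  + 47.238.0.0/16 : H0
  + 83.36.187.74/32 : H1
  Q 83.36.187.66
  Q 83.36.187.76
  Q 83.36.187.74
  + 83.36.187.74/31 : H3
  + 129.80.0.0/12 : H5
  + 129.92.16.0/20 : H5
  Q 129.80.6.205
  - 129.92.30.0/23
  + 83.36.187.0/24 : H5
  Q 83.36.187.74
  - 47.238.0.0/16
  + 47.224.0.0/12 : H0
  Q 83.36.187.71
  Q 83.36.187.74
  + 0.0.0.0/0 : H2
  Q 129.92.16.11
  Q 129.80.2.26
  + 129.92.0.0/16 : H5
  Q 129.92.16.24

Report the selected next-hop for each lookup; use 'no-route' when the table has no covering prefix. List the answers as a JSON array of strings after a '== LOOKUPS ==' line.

Trace:
  + 83.36.187.64/26 (H0) depth=26
  del 83.36.187.64/26 (clear depth 26)
  + 129.92.30.0/23 (H5) depth=23
  + 0.0.0.0/0 (H2) depth=0
  + 47.238.179.0/24 (H4) depth=24
  + 47.238.179.127/32 (H3) depth=32
  ? 133.221.192.0  path d0:H2→d1:-→d2:-→d3:-→d4:-→d5:-  best=H2
  ? 47.238.179.1  path d0:H2→d1:-→d2:-→d3:-→d4:-→d5:-→d6:-→d7:-→d8:-→d9:-→d10:-→d11:-→d12:-→d13:-→d14:-→d15:-→d16:-→d17:-→d18:-→d19:-→d20:-→d21:-→d22:-→d23:-→d24:H4→d25:-  best=H4
  + 129.92.30.208/28 (H2) depth=28
  ? 129.92.30.215  path d0:H2→d1:-→d2:-→d3:-→d4:-→d5:-→d6:-→d7:-→d8:-→d9:-→d10:-→d11:-→d12:-→d13:-→d14:-→d15:-→d16:-→d17:-→d18:-→d19:-→d20:-→d21:-→d22:-→d23:H5→d24:-→d25:-→d26:-→d27:-→d28:H2  best=H2
  del 129.92.30.208/28 (clear depth 28)
  ? 47.238.179.127  path d0:H2→d1:-→d2:-→d3:-→d4:-→d5:-→d6:-→d7:-→d8:-→d9:-→d10:-→d11:-→d12:-→d13:-→d14:-→d15:-→d16:-→d17:-→d18:-→d19:-→d20:-→d21:-→d22:-→d23:-→d24:H4→d25:-→d26:-→d27:-→d28:-→d29:-→d30:-→d31:-→d32:H3  best=H3
  ? 47.238.243.127  path d0:H2→d1:-→d2:-→d3:-→d4:-→d5:-→d6:-→d7:-→d8:-→d9:-→d10:-→d11:-→d12:-→d13:-→d14:-→d15:-→d16:-→d17:-  best=H2
  + 129.92.30.0/24 (H0) depth=24
  + 47.238.176.0/20 (H3) depth=20
  + 129.92.16.0/20 (H5) depth=20
  + 83.36.187.64/27 (H2) depth=27
  + 47.238.0.0/16 (H0) depth=16
  + 83.36.187.74/32 (H1) depth=32
  ? 83.36.187.66  path d0:H2→d1:-→d2:-→d3:-→d4:-→d5:-→d6:-→d7:-→d8:-→d9:-→d10:-→d11:-→d12:-→d13:-→d14:-→d15:-→d16:-→d17:-→d18:-→d19:-→d20:-→d21:-→d22:-→d23:-→d24:-→d25:-→d26:-→d27:H2→d28:-  best=H2
  ? 83.36.187.76  path d0:H2→d1:-→d2:-→d3:-→d4:-→d5:-→d6:-→d7:-→d8:-→d9:-→d10:-→d11:-→d12:-→d13:-→d14:-→d15:-→d16:-→d17:-→d18:-→d19:-→d20:-→d21:-→d22:-→d23:-→d24:-→d25:-→d26:-→d27:H2→d28:-→d29:-  best=H2
  ? 83.36.187.74  path d0:H2→d1:-→d2:-→d3:-→d4:-→d5:-→d6:-→d7:-→d8:-→d9:-→d10:-→d11:-→d12:-→d13:-→d14:-→d15:-→d16:-→d17:-→d18:-→d19:-→d20:-→d21:-→d22:-→d23:-→d24:-→d25:-→d26:-→d27:H2→d28:-→d29:-→d30:-→d31:-→d32:H1  best=H1
  + 83.36.187.74/31 (H3) depth=31
  + 129.80.0.0/12 (H5) depth=12
  + 129.92.16.0/20 (H5) depth=20
  ? 129.80.6.205  path d0:H2→d1:-→d2:-→d3:-→d4:-→d5:-→d6:-→d7:-→d8:-→d9:-→d10:-→d11:-→d12:H5  best=H5
  del 129.92.30.0/23 (clear depth 23)
  + 83.36.187.0/24 (H5) depth=24
  ? 83.36.187.74  path d0:H2→d1:-→d2:-→d3:-→d4:-→d5:-→d6:-→d7:-→d8:-→d9:-→d10:-→d11:-→d12:-→d13:-→d14:-→d15:-→d16:-→d17:-→d18:-→d19:-→d20:-→d21:-→d22:-→d23:-→d24:H5→d25:-→d26:-→d27:H2→d28:-→d29:-→d30:-→d31:H3→d32:H1  best=H1
  del 47.238.0.0/16 (clear depth 16)
  + 47.224.0.0/12 (H0) depth=12
  ? 83.36.187.71  path d0:H2→d1:-→d2:-→d3:-→d4:-→d5:-→d6:-→d7:-→d8:-→d9:-→d10:-→d11:-→d12:-→d13:-→d14:-→d15:-→d16:-→d17:-→d18:-→d19:-→d20:-→d21:-→d22:-→d23:-→d24:H5→d25:-→d26:-→d27:H2→d28:-  best=H2
  ? 83.36.187.74  path d0:H2→d1:-→d2:-→d3:-→d4:-→d5:-→d6:-→d7:-→d8:-→d9:-→d10:-→d11:-→d12:-→d13:-→d14:-→d15:-→d16:-→d17:-→d18:-→d19:-→d20:-→d21:-→d22:-→d23:-→d24:H5→d25:-→d26:-→d27:H2→d28:-→d29:-→d30:-→d31:H3→d32:H1  best=H1
  + 0.0.0.0/0 (H2) depth=0
  ? 129.92.16.11  path d0:H2→d1:-→d2:-→d3:-→d4:-→d5:-→d6:-→d7:-→d8:-→d9:-→d10:-→d11:-→d12:H5→d13:-→d14:-→d15:-→d16:-→d17:-→d18:-→d19:-→d20:H5  best=H5
  ? 129.80.2.26  path d0:H2→d1:-→d2:-→d3:-→d4:-→d5:-→d6:-→d7:-→d8:-→d9:-→d10:-→d11:-→d12:H5  best=H5
  + 129.92.0.0/16 (H5) depth=16
  ? 129.92.16.24  path d0:H2→d1:-→d2:-→d3:-→d4:-→d5:-→d6:-→d7:-→d8:-→d9:-→d10:-→d11:-→d12:H5→d13:-→d14:-→d15:-→d16:H5→d17:-→d18:-→d19:-→d20:H5  best=H5

== LOOKUPS ==
["H2","H4","H2","H3","H2","H2","H2","H1","H5","H1","H2","H1","H5","H5","H5"]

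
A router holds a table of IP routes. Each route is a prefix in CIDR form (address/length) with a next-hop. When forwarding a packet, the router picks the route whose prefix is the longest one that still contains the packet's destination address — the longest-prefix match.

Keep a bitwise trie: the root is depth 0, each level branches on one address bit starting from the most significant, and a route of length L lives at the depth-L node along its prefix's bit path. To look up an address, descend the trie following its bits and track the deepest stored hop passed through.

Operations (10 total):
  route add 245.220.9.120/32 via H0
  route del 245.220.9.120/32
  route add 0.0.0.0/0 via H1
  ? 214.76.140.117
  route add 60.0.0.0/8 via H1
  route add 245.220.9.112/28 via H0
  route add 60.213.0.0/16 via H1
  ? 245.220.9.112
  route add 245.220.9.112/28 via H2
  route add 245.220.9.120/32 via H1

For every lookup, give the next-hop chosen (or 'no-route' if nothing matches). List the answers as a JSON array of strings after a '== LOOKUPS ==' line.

Trace:
  + 245.220.9.120/32 (H0) depth=32
  del 245.220.9.120/32 (clear depth 32)
  + 0.0.0.0/0 (H1) depth=0
  Q 214.76.140.117: descend 11 ; hops seen [H1] ; pick H1
  + 60.0.0.0/8 (H1) depth=8
  + 245.220.9.112/28 (H0) depth=28
  + 60.213.0.0/16 (H1) depth=16
  Q 245.220.9.112: descend 1111010111011100000010010111 ; hops seen [H1,H0] ; pick H0
  + 245.220.9.112/28 (H2) depth=28
  + 245.220.9.120/32 (H1) depth=32

== LOOKUPS ==
["H1","H0"]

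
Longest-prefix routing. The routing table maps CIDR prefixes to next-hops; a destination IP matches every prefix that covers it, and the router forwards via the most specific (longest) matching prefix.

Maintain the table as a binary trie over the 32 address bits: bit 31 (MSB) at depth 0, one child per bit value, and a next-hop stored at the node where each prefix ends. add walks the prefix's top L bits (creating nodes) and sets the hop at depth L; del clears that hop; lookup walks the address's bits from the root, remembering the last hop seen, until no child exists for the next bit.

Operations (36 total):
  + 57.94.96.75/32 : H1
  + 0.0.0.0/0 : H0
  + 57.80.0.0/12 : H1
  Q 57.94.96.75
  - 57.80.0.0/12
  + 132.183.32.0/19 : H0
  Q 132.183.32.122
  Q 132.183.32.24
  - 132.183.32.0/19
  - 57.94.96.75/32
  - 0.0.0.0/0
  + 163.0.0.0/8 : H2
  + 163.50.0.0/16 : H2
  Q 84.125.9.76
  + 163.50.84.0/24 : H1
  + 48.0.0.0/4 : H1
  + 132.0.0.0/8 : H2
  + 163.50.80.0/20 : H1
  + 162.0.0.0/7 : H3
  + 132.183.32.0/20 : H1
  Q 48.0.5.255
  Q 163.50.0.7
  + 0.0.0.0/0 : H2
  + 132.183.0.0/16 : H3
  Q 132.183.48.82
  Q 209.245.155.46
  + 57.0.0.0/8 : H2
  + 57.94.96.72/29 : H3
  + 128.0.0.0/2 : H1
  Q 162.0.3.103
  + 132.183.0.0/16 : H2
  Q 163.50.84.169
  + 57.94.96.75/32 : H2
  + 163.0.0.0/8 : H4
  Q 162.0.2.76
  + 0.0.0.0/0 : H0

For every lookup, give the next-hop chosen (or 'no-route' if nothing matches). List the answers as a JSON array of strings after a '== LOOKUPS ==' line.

Apply in order:
  add 57.94.96.75/32 -> H1 at depth 32
  add 0.0.0.0/0 -> H0 at depth 0
  add 57.80.0.0/12 -> H1 at depth 12
  Q 57.94.96.75: descend 00111001010111100110000001001011 ; hops seen [H0,H1,H1] ; pick H1
  del 57.80.0.0/12 (clear depth 12)
  add 132.183.32.0/19 -> H0 at depth 19
  Q 132.183.32.122: descend 1000010010110111001 ; hops seen [H0,H0] ; pick H0
  Q 132.183.32.24: descend 1000010010110111001 ; hops seen [H0,H0] ; pick H0
  del 132.183.32.0/19 (clear depth 19)
  del 57.94.96.75/32 (clear depth 32)
  del 0.0.0.0/0 (clear depth 0)
  add 163.0.0.0/8 -> H2 at depth 8
  add 163.50.0.0/16 -> H2 at depth 16
  Q 84.125.9.76: descend 0 ; hops seen [∅] ; pick no-route
  add 163.50.84.0/24 -> H1 at depth 24
  add 48.0.0.0/4 -> H1 at depth 4
  add 132.0.0.0/8 -> H2 at depth 8
  add 163.50.80.0/20 -> H1 at depth 20
  add 162.0.0.0/7 -> H3 at depth 7
  add 132.183.32.0/20 -> H1 at depth 20
  Q 48.0.5.255: descend 0011 ; hops seen [H1] ; pick H1
  Q 163.50.0.7: descend 10100011001100100 ; hops seen [H3,H2,H2] ; pick H2
  add 0.0.0.0/0 -> H2 at depth 0
  add 132.183.0.0/16 -> H3 at depth 16
  Q 132.183.48.82: descend 1000010010110111001 ; hops seen [H2,H2,H3] ; pick H3
  Q 209.245.155.46: descend 1 ; hops seen [H2] ; pick H2
  add 57.0.0.0/8 -> H2 at depth 8
  add 57.94.96.72/29 -> H3 at depth 29
  add 128.0.0.0/2 -> H1 at depth 2
  Q 162.0.3.103: descend 1010001 ; hops seen [H2,H1,H3] ; pick H3
  add 132.183.0.0/16 -> H2 at depth 16
  Q 163.50.84.169: descend 101000110011001001010100 ; hops seen [H2,H1,H3,H2,H2,H1,H1] ; pick H1
  add 57.94.96.75/32 -> H2 at depth 32
  add 163.0.0.0/8 -> H4 at depth 8
  Q 162.0.2.76: descend 1010001 ; hops seen [H2,H1,H3] ; pick H3
  add 0.0.0.0/0 -> H0 at depth 0

== LOOKUPS ==
["H1","H0","H0","no-route","H1","H2","H3","H2","H3","H1","H3"]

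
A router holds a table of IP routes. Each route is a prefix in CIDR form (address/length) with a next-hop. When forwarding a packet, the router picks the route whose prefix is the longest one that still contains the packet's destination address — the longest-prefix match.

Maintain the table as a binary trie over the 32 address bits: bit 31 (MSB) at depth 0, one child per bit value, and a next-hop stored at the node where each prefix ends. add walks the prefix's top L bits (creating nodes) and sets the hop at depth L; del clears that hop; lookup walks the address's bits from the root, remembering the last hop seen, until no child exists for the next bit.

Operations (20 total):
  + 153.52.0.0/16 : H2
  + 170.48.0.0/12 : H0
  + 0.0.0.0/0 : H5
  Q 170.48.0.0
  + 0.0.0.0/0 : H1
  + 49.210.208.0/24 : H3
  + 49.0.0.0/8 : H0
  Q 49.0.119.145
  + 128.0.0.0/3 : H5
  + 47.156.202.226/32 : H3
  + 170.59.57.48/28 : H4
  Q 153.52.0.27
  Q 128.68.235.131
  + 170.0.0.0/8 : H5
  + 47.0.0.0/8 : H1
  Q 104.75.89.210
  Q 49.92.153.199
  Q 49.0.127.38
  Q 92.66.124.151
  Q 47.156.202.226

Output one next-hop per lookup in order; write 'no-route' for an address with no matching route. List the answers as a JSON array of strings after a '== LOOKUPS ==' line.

Process each operation:
  + 153.52.0.0/16 (H2) depth=16
  + 170.48.0.0/12 (H0) depth=12
  + 0.0.0.0/0 (H5) depth=0
  lookup 170.48.0.0: bits 101010100011 walk d0:H5→d1:-→d2:-→d3:-→d4:-→d5:-→d6:-→d7:-→d8:-→d9:-→d10:-→d11:-→d12:H0 -> H0
  + 0.0.0.0/0 (H1) depth=0
  + 49.210.208.0/24 (H3) depth=24
  + 49.0.0.0/8 (H0) depth=8
  lookup 49.0.119.145: bits 00110001 walk d0:H1→d1:-→d2:-→d3:-→d4:-→d5:-→d6:-→d7:-→d8:H0 -> H0
  + 128.0.0.0/3 (H5) depth=3
  + 47.156.202.226/32 (H3) depth=32
  + 170.59.57.48/28 (H4) depth=28
  lookup 153.52.0.27: bits 1001100100110100 walk d0:H1→d1:-→d2:-→d3:H5→d4:-→d5:-→d6:-→d7:-→d8:-→d9:-→d10:-→d11:-→d12:-→d13:-→d14:-→d15:-→d16:H2 -> H2
  lookup 128.68.235.131: bits 100 walk d0:H1→d1:-→d2:-→d3:H5 -> H5
  + 170.0.0.0/8 (H5) depth=8
  + 47.0.0.0/8 (H1) depth=8
  lookup 104.75.89.210: bits 0 walk d0:H1→d1:- -> H1
  lookup 49.92.153.199: bits 00110001 walk d0:H1→d1:-→d2:-→d3:-→d4:-→d5:-→d6:-→d7:-→d8:H0 -> H0
  lookup 49.0.127.38: bits 00110001 walk d0:H1→d1:-→d2:-→d3:-→d4:-→d5:-→d6:-→d7:-→d8:H0 -> H0
  lookup 92.66.124.151: bits 0 walk d0:H1→d1:- -> H1
  lookup 47.156.202.226: bits 00101111100111001100101011100010 walk d0:H1→d1:-→d2:-→d3:-→d4:-→d5:-→d6:-→d7:-→d8:H1→d9:-→d10:-→d11:-→d12:-→d13:-→d14:-→d15:-→d16:-→d17:-→d18:-→d19:-→d20:-→d21:-→d22:-→d23:-→d24:-→d25:-→d26:-→d27:-→d28:-→d29:-→d30:-→d31:-→d32:H3 -> H3

== LOOKUPS ==
["H0","H0","H2","H5","H1","H0","H0","H1","H3"]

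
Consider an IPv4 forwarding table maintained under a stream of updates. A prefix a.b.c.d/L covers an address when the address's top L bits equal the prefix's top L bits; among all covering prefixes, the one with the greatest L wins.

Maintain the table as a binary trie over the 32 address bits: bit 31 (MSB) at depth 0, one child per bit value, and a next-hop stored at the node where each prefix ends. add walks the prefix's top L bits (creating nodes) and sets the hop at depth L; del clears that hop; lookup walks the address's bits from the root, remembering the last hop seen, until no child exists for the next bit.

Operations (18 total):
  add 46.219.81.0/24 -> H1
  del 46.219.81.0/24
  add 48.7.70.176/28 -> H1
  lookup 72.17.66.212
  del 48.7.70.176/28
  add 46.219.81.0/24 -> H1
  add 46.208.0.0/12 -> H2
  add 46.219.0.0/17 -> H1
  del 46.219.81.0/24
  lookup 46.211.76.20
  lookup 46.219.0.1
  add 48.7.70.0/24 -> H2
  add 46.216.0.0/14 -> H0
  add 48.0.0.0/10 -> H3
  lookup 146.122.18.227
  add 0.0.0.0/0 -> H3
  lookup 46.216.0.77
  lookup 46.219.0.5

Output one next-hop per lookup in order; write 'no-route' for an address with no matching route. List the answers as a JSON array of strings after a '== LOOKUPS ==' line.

Trace:
  add 46.219.81.0/24 -> H1 at depth 24
  del 46.219.81.0/24 (clear depth 24)
  add 48.7.70.176/28 -> H1 at depth 28
  lookup 72.17.66.212: bits 0 walk d0:-→d1:- -> no-route
  del 48.7.70.176/28 (clear depth 28)
  add 46.219.81.0/24 -> H1 at depth 24
  add 46.208.0.0/12 -> H2 at depth 12
  add 46.219.0.0/17 -> H1 at depth 17
  del 46.219.81.0/24 (clear depth 24)
  lookup 46.211.76.20: bits 001011101101 walk d0:-→d1:-→d2:-→d3:-→d4:-→d5:-→d6:-→d7:-→d8:-→d9:-→d10:-→d11:-→d12:H2 -> H2
  lookup 46.219.0.1: bits 00101110110110110 walk d0:-→d1:-→d2:-→d3:-→d4:-→d5:-→d6:-→d7:-→d8:-→d9:-→d10:-→d11:-→d12:H2→d13:-→d14:-→d15:-→d16:-→d17:H1 -> H1
  add 48.7.70.0/24 -> H2 at depth 24
  add 46.216.0.0/14 -> H0 at depth 14
  add 48.0.0.0/10 -> H3 at depth 10
  lookup 146.122.18.227: bits ε walk d0:- -> no-route
  add 0.0.0.0/0 -> H3 at depth 0
  lookup 46.216.0.77: bits 00101110110110 walk d0:H3→d1:-→d2:-→d3:-→d4:-→d5:-→d6:-→d7:-→d8:-→d9:-→d10:-→d11:-→d12:H2→d13:-→d14:H0 -> H0
  lookup 46.219.0.5: bits 00101110110110110 walk d0:H3→d1:-→d2:-→d3:-→d4:-→d5:-→d6:-→d7:-→d8:-→d9:-→d10:-→d11:-→d12:H2→d13:-→d14:H0→d15:-→d16:-→d17:H1 -> H1

== LOOKUPS ==
["no-route","H2","H1","no-route","H0","H1"]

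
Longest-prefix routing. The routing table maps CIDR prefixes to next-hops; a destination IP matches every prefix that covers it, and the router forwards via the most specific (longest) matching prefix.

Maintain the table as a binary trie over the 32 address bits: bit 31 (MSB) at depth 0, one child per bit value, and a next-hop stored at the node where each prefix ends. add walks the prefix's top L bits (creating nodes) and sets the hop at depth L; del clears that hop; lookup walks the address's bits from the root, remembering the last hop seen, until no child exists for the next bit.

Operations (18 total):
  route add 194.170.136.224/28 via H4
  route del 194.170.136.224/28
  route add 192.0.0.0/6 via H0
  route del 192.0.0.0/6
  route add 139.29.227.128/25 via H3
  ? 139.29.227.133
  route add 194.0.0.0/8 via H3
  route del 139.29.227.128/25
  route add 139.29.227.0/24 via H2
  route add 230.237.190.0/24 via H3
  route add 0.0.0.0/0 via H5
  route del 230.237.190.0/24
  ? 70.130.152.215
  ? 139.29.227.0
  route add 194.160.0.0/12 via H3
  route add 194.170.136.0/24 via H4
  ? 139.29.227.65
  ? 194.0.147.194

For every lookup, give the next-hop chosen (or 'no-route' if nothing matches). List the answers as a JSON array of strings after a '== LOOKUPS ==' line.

Apply in order:
  + 194.170.136.224/28 (H4) depth=28
  - 194.170.136.224/28 clear@28
  + 192.0.0.0/6 (H0) depth=6
  - 192.0.0.0/6 clear@6
  + 139.29.227.128/25 (H3) depth=25
  ? 139.29.227.133  path d0:-→d1:-→d2:-→d3:-→d4:-→d5:-→d6:-→d7:-→d8:-→d9:-→d10:-→d11:-→d12:-→d13:-→d14:-→d15:-→d16:-→d17:-→d18:-→d19:-→d20:-→d21:-→d22:-→d23:-→d24:-→d25:H3  best=H3
  + 194.0.0.0/8 (H3) depth=8
  - 139.29.227.128/25 clear@25
  + 139.29.227.0/24 (H2) depth=24
  + 230.237.190.0/24 (H3) depth=24
  + 0.0.0.0/0 (H5) depth=0
  - 230.237.190.0/24 clear@24
  ? 70.130.152.215  path d0:H5  best=H5
  ? 139.29.227.0  path d0:H5→d1:-→d2:-→d3:-→d4:-→d5:-→d6:-→d7:-→d8:-→d9:-→d10:-→d11:-→d12:-→d13:-→d14:-→d15:-→d16:-→d17:-→d18:-→d19:-→d20:-→d21:-→d22:-→d23:-→d24:H2  best=H2
  + 194.160.0.0/12 (H3) depth=12
  + 194.170.136.0/24 (H4) depth=24
  ? 139.29.227.65  path d0:H5→d1:-→d2:-→d3:-→d4:-→d5:-→d6:-→d7:-→d8:-→d9:-→d10:-→d11:-→d12:-→d13:-→d14:-→d15:-→d16:-→d17:-→d18:-→d19:-→d20:-→d21:-→d22:-→d23:-→d24:H2  best=H2
  ? 194.0.147.194  path d0:H5→d1:-→d2:-→d3:-→d4:-→d5:-→d6:-→d7:-→d8:H3  best=H3

== LOOKUPS ==
["H3","H5","H2","H2","H3"]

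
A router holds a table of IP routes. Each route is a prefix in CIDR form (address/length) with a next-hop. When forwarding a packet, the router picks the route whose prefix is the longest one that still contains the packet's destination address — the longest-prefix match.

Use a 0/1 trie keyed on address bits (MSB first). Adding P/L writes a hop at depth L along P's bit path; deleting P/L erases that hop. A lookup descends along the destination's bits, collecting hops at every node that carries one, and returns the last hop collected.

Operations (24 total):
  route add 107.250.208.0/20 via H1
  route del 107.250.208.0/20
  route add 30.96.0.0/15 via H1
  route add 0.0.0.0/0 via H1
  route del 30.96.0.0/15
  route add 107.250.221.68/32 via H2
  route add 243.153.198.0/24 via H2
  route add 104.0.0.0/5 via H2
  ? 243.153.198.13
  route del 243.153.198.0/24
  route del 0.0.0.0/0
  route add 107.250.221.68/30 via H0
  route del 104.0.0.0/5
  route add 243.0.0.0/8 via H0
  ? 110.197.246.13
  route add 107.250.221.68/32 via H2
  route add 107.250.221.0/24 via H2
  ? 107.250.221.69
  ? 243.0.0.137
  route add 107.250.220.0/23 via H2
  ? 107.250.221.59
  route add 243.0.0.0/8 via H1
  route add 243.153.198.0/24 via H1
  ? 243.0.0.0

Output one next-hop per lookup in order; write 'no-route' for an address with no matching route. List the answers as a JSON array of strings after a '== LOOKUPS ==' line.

Apply in order:
  + 107.250.208.0/20 (H1) depth=20
  del 107.250.208.0/20 (clear depth 20)
  + 30.96.0.0/15 (H1) depth=15
  + 0.0.0.0/0 (H1) depth=0
  del 30.96.0.0/15 (clear depth 15)
  + 107.250.221.68/32 (H2) depth=32
  + 243.153.198.0/24 (H2) depth=24
  + 104.0.0.0/5 (H2) depth=5
  lookup 243.153.198.13: bits 111100111001100111000110 walk d0:H1→d1:-→d2:-→d3:-→d4:-→d5:-→d6:-→d7:-→d8:-→d9:-→d10:-→d11:-→d12:-→d13:-→d14:-→d15:-→d16:-→d17:-→d18:-→d19:-→d20:-→d21:-→d22:-→d23:-→d24:H2 -> H2
  del 243.153.198.0/24 (clear depth 24)
  del 0.0.0.0/0 (clear depth 0)
  + 107.250.221.68/30 (H0) depth=30
  del 104.0.0.0/5 (clear depth 5)
  + 243.0.0.0/8 (H0) depth=8
  lookup 110.197.246.13: bits 01101 walk d0:-→d1:-→d2:-→d3:-→d4:-→d5:- -> no-route
  + 107.250.221.68/32 (H2) depth=32
  + 107.250.221.0/24 (H2) depth=24
  lookup 107.250.221.69: bits 0110101111111010110111010100010 walk d0:-→d1:-→d2:-→d3:-→d4:-→d5:-→d6:-→d7:-→d8:-→d9:-→d10:-→d11:-→d12:-→d13:-→d14:-→d15:-→d16:-→d17:-→d18:-→d19:-→d20:-→d21:-→d22:-→d23:-→d24:H2→d25:-→d26:-→d27:-→d28:-→d29:-→d30:H0→d31:- -> H0
  lookup 243.0.0.137: bits 11110011 walk d0:-→d1:-→d2:-→d3:-→d4:-→d5:-→d6:-→d7:-→d8:H0 -> H0
  + 107.250.220.0/23 (H2) depth=23
  lookup 107.250.221.59: bits 0110101111111010110111010 walk d0:-→d1:-→d2:-→d3:-→d4:-→d5:-→d6:-→d7:-→d8:-→d9:-→d10:-→d11:-→d12:-→d13:-→d14:-→d15:-→d16:-→d17:-→d18:-→d19:-→d20:-→d21:-→d22:-→d23:H2→d24:H2→d25:- -> H2
  + 243.0.0.0/8 (H1) depth=8
  + 243.153.198.0/24 (H1) depth=24
  lookup 243.0.0.0: bits 11110011 walk d0:-→d1:-→d2:-→d3:-→d4:-→d5:-→d6:-→d7:-→d8:H1 -> H1

== LOOKUPS ==
["H2","no-route","H0","H0","H2","H1"]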